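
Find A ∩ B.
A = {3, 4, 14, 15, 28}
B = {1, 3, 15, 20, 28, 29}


A ∩ B = elements in both A and B
A = {3, 4, 14, 15, 28}
B = {1, 3, 15, 20, 28, 29}
A ∩ B = {3, 15, 28}

A ∩ B = {3, 15, 28}


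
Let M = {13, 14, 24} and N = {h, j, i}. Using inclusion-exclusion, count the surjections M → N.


n = |M| = 3, k = |N| = 3. Surjections via inclusion-exclusion:
S(n,k) = Σ(-1)^i × C(k,i) × (k-i)^n, i=0 to k
i=0: (-1)^0×C(3,0)×3^3 = 27
i=1: (-1)^1×C(3,1)×2^3 = -24
i=2: (-1)^2×C(3,2)×1^3 = 3
i=3: (-1)^3×C(3,3)×0^3 = 0
Total = 6

Number of surjections = 6


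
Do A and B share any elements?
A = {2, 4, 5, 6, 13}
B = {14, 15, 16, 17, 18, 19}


Disjoint means A ∩ B = ∅.
A ∩ B = ∅
A ∩ B = ∅, so A and B are disjoint.

No — A and B share no elements (A ∩ B = ∅), so they are disjoint


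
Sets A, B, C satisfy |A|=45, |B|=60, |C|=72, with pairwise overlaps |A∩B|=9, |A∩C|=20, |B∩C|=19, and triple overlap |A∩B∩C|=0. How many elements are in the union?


|A∪B∪C| = |A|+|B|+|C| - |A∩B|-|A∩C|-|B∩C| + |A∩B∩C|
= 45+60+72 - 9-20-19 + 0
= 177 - 48 + 0
= 129

|A ∪ B ∪ C| = 129


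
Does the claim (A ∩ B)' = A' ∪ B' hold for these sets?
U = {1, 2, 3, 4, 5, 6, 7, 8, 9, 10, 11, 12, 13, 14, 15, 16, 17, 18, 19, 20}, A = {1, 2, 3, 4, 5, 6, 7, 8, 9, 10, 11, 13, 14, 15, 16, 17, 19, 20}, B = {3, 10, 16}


LHS: A ∩ B = {3, 10, 16}
(A ∩ B)' = U \ (A ∩ B) = {1, 2, 4, 5, 6, 7, 8, 9, 11, 12, 13, 14, 15, 17, 18, 19, 20}
A' = {12, 18}, B' = {1, 2, 4, 5, 6, 7, 8, 9, 11, 12, 13, 14, 15, 17, 18, 19, 20}
Claimed RHS: A' ∪ B' = {1, 2, 4, 5, 6, 7, 8, 9, 11, 12, 13, 14, 15, 17, 18, 19, 20}
Identity is VALID: LHS = RHS = {1, 2, 4, 5, 6, 7, 8, 9, 11, 12, 13, 14, 15, 17, 18, 19, 20} ✓

Identity is valid. (A ∩ B)' = A' ∪ B' = {1, 2, 4, 5, 6, 7, 8, 9, 11, 12, 13, 14, 15, 17, 18, 19, 20}


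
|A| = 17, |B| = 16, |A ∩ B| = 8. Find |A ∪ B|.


|A ∪ B| = |A| + |B| - |A ∩ B|
= 17 + 16 - 8
= 25

|A ∪ B| = 25


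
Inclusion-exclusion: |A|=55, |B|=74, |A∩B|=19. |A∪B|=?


|A ∪ B| = |A| + |B| - |A ∩ B|
= 55 + 74 - 19
= 110

|A ∪ B| = 110


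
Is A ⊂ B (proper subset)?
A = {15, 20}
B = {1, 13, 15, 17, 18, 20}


A ⊂ B requires: A ⊆ B AND A ≠ B.
A ⊆ B? Yes
A = B? No
A ⊂ B: Yes (A is a proper subset of B)

Yes, A ⊂ B


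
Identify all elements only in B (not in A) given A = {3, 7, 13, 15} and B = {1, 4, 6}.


A = {3, 7, 13, 15}
B = {1, 4, 6}
Region: only in B (not in A)
Elements: {1, 4, 6}

Elements only in B (not in A): {1, 4, 6}


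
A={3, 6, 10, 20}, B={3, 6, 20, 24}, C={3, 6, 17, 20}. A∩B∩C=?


A ∩ B = {3, 6, 20}
(A ∩ B) ∩ C = {3, 6, 20}

A ∩ B ∩ C = {3, 6, 20}


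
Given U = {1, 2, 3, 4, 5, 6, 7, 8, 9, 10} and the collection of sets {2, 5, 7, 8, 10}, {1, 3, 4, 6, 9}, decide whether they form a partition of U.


A partition requires: (1) non-empty parts, (2) pairwise disjoint, (3) union = U
Parts: {2, 5, 7, 8, 10}, {1, 3, 4, 6, 9}
Union of parts: {1, 2, 3, 4, 5, 6, 7, 8, 9, 10}
U = {1, 2, 3, 4, 5, 6, 7, 8, 9, 10}
All non-empty? True
Pairwise disjoint? True
Covers U? True

Yes, valid partition


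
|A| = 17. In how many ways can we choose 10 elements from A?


C(n,k) = n! / (k!(n-k)!)
C(17,10) = 17! / (10!7!)
= 19448

C(17,10) = 19448


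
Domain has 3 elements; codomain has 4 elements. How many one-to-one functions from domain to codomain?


An injection sends each of |A| = 3 inputs to a distinct output in B.
# injections = |B|·(|B|-1)·…·(|B|-|A|+1) = 4! / (4 - 3)!
= 4 × 3 × 2
= 24

Number of injections = 24


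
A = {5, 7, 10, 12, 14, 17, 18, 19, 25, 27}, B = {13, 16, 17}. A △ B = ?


A △ B = (A \ B) ∪ (B \ A) = elements in exactly one of A or B
A \ B = {5, 7, 10, 12, 14, 18, 19, 25, 27}
B \ A = {13, 16}
A △ B = {5, 7, 10, 12, 13, 14, 16, 18, 19, 25, 27}

A △ B = {5, 7, 10, 12, 13, 14, 16, 18, 19, 25, 27}


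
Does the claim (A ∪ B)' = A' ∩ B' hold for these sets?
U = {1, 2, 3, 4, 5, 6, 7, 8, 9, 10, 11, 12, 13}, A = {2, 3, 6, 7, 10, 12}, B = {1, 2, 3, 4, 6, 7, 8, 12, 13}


LHS: A ∪ B = {1, 2, 3, 4, 6, 7, 8, 10, 12, 13}
(A ∪ B)' = U \ (A ∪ B) = {5, 9, 11}
A' = {1, 4, 5, 8, 9, 11, 13}, B' = {5, 9, 10, 11}
Claimed RHS: A' ∩ B' = {5, 9, 11}
Identity is VALID: LHS = RHS = {5, 9, 11} ✓

Identity is valid. (A ∪ B)' = A' ∩ B' = {5, 9, 11}


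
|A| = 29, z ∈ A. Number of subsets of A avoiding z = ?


Subsets of A avoiding z are subsets of A \ {z}, which has 28 elements.
Count = 2^(n-1) = 2^28
= 268435456

Number of subsets avoiding z = 268435456


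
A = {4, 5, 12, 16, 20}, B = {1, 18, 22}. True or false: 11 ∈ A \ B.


A = {4, 5, 12, 16, 20}, B = {1, 18, 22}
A \ B = elements in A but not in B
A \ B = {4, 5, 12, 16, 20}
Checking if 11 ∈ A \ B
11 is not in A \ B → False

11 ∉ A \ B


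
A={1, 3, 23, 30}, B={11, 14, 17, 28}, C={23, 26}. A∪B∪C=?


A ∪ B = {1, 3, 11, 14, 17, 23, 28, 30}
(A ∪ B) ∪ C = {1, 3, 11, 14, 17, 23, 26, 28, 30}

A ∪ B ∪ C = {1, 3, 11, 14, 17, 23, 26, 28, 30}


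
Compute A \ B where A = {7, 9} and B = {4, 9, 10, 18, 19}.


A \ B = elements in A but not in B
A = {7, 9}
B = {4, 9, 10, 18, 19}
Remove from A any elements in B
A \ B = {7}

A \ B = {7}


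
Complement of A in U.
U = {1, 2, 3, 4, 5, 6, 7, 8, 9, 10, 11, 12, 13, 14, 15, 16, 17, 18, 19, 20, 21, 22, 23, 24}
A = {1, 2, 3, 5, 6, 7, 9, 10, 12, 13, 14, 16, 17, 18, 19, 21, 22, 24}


Aᶜ = U \ A = elements in U but not in A
U = {1, 2, 3, 4, 5, 6, 7, 8, 9, 10, 11, 12, 13, 14, 15, 16, 17, 18, 19, 20, 21, 22, 23, 24}
A = {1, 2, 3, 5, 6, 7, 9, 10, 12, 13, 14, 16, 17, 18, 19, 21, 22, 24}
Aᶜ = {4, 8, 11, 15, 20, 23}

Aᶜ = {4, 8, 11, 15, 20, 23}


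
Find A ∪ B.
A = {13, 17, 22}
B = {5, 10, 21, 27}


A ∪ B = all elements in A or B (or both)
A = {13, 17, 22}
B = {5, 10, 21, 27}
A ∪ B = {5, 10, 13, 17, 21, 22, 27}

A ∪ B = {5, 10, 13, 17, 21, 22, 27}


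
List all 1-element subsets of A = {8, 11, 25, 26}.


|A| = 4, so A has C(4,1) = 4 subsets of size 1.
Enumerate by choosing 1 elements from A at a time:
{8}, {11}, {25}, {26}

1-element subsets (4 total): {8}, {11}, {25}, {26}


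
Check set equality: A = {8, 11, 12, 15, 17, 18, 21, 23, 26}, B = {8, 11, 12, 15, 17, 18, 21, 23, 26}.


Two sets are equal iff they have exactly the same elements.
A = {8, 11, 12, 15, 17, 18, 21, 23, 26}
B = {8, 11, 12, 15, 17, 18, 21, 23, 26}
Same elements → A = B

Yes, A = B


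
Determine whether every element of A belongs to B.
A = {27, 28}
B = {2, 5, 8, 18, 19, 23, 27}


A ⊆ B means every element of A is in B.
Elements in A not in B: {28}
So A ⊄ B.

No, A ⊄ B


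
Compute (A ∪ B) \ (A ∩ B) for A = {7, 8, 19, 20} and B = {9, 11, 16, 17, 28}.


A △ B = (A \ B) ∪ (B \ A) = elements in exactly one of A or B
A \ B = {7, 8, 19, 20}
B \ A = {9, 11, 16, 17, 28}
A △ B = {7, 8, 9, 11, 16, 17, 19, 20, 28}

A △ B = {7, 8, 9, 11, 16, 17, 19, 20, 28}


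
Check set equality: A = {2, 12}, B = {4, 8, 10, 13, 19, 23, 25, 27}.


Two sets are equal iff they have exactly the same elements.
A = {2, 12}
B = {4, 8, 10, 13, 19, 23, 25, 27}
Differences: {2, 4, 8, 10, 12, 13, 19, 23, 25, 27}
A ≠ B

No, A ≠ B


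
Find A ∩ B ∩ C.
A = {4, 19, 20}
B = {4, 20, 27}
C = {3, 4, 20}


A ∩ B = {4, 20}
(A ∩ B) ∩ C = {4, 20}

A ∩ B ∩ C = {4, 20}


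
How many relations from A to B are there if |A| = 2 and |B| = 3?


A relation from A to B is any subset of A × B.
|A × B| = 2 × 3 = 6
# relations = 2^|A × B| = 2^6 = 64

Number of relations = 64


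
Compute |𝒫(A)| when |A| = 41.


Number of subsets = 2^n
= 2^41
= 2199023255552

|P(A)| = 2199023255552


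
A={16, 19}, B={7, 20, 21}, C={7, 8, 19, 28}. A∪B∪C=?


A ∪ B = {7, 16, 19, 20, 21}
(A ∪ B) ∪ C = {7, 8, 16, 19, 20, 21, 28}

A ∪ B ∪ C = {7, 8, 16, 19, 20, 21, 28}


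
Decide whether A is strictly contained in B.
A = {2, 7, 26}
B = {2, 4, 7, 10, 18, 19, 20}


A ⊂ B requires: A ⊆ B AND A ≠ B.
A ⊆ B? No
A ⊄ B, so A is not a proper subset.

No, A is not a proper subset of B


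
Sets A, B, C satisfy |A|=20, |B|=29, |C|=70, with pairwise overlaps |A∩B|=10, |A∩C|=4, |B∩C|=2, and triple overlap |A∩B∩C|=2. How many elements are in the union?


|A∪B∪C| = |A|+|B|+|C| - |A∩B|-|A∩C|-|B∩C| + |A∩B∩C|
= 20+29+70 - 10-4-2 + 2
= 119 - 16 + 2
= 105

|A ∪ B ∪ C| = 105


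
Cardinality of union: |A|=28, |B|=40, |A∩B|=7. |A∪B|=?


|A ∪ B| = |A| + |B| - |A ∩ B|
= 28 + 40 - 7
= 61

|A ∪ B| = 61


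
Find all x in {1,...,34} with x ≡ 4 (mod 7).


Checking each candidate:
Condition: x in {1,...,34} with x ≡ 4 (mod 7)
Result = {4, 11, 18, 25, 32}

{4, 11, 18, 25, 32}


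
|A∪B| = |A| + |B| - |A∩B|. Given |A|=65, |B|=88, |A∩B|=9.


|A ∪ B| = |A| + |B| - |A ∩ B|
= 65 + 88 - 9
= 144

|A ∪ B| = 144


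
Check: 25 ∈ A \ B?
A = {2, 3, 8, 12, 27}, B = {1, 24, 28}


A = {2, 3, 8, 12, 27}, B = {1, 24, 28}
A \ B = elements in A but not in B
A \ B = {2, 3, 8, 12, 27}
Checking if 25 ∈ A \ B
25 is not in A \ B → False

25 ∉ A \ B


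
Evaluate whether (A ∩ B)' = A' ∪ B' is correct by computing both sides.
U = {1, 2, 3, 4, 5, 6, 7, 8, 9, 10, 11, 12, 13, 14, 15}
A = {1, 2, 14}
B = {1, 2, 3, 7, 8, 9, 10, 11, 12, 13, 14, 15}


LHS: A ∩ B = {1, 2, 14}
(A ∩ B)' = U \ (A ∩ B) = {3, 4, 5, 6, 7, 8, 9, 10, 11, 12, 13, 15}
A' = {3, 4, 5, 6, 7, 8, 9, 10, 11, 12, 13, 15}, B' = {4, 5, 6}
Claimed RHS: A' ∪ B' = {3, 4, 5, 6, 7, 8, 9, 10, 11, 12, 13, 15}
Identity is VALID: LHS = RHS = {3, 4, 5, 6, 7, 8, 9, 10, 11, 12, 13, 15} ✓

Identity is valid. (A ∩ B)' = A' ∪ B' = {3, 4, 5, 6, 7, 8, 9, 10, 11, 12, 13, 15}


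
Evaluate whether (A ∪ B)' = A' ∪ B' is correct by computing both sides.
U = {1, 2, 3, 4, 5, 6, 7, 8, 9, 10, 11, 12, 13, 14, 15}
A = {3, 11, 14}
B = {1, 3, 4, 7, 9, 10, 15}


LHS: A ∪ B = {1, 3, 4, 7, 9, 10, 11, 14, 15}
(A ∪ B)' = U \ (A ∪ B) = {2, 5, 6, 8, 12, 13}
A' = {1, 2, 4, 5, 6, 7, 8, 9, 10, 12, 13, 15}, B' = {2, 5, 6, 8, 11, 12, 13, 14}
Claimed RHS: A' ∪ B' = {1, 2, 4, 5, 6, 7, 8, 9, 10, 11, 12, 13, 14, 15}
Identity is INVALID: LHS = {2, 5, 6, 8, 12, 13} but the RHS claimed here equals {1, 2, 4, 5, 6, 7, 8, 9, 10, 11, 12, 13, 14, 15}. The correct form is (A ∪ B)' = A' ∩ B'.

Identity is invalid: (A ∪ B)' = {2, 5, 6, 8, 12, 13} but A' ∪ B' = {1, 2, 4, 5, 6, 7, 8, 9, 10, 11, 12, 13, 14, 15}. The correct De Morgan law is (A ∪ B)' = A' ∩ B'.


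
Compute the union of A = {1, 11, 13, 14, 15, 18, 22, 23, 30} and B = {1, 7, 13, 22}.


A ∪ B = all elements in A or B (or both)
A = {1, 11, 13, 14, 15, 18, 22, 23, 30}
B = {1, 7, 13, 22}
A ∪ B = {1, 7, 11, 13, 14, 15, 18, 22, 23, 30}

A ∪ B = {1, 7, 11, 13, 14, 15, 18, 22, 23, 30}


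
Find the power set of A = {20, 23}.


|A| = 2, so |P(A)| = 2^2 = 4
Enumerate subsets by cardinality (0 to 2):
∅, {20}, {23}, {20, 23}

P(A) has 4 subsets: ∅, {20}, {23}, {20, 23}


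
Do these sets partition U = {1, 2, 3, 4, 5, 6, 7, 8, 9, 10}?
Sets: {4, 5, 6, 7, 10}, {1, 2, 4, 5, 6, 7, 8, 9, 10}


A partition requires: (1) non-empty parts, (2) pairwise disjoint, (3) union = U
Parts: {4, 5, 6, 7, 10}, {1, 2, 4, 5, 6, 7, 8, 9, 10}
Union of parts: {1, 2, 4, 5, 6, 7, 8, 9, 10}
U = {1, 2, 3, 4, 5, 6, 7, 8, 9, 10}
All non-empty? True
Pairwise disjoint? False
Covers U? False

No, not a valid partition


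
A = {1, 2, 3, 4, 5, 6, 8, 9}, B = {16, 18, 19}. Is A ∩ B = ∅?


Disjoint means A ∩ B = ∅.
A ∩ B = ∅
A ∩ B = ∅, so A and B are disjoint.

Yes, A and B are disjoint


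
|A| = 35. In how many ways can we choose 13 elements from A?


C(n,k) = n! / (k!(n-k)!)
C(35,13) = 35! / (13!22!)
= 1476337800

C(35,13) = 1476337800


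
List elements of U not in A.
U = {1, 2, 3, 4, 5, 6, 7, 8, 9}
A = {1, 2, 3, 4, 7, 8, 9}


Aᶜ = U \ A = elements in U but not in A
U = {1, 2, 3, 4, 5, 6, 7, 8, 9}
A = {1, 2, 3, 4, 7, 8, 9}
Aᶜ = {5, 6}

Aᶜ = {5, 6}


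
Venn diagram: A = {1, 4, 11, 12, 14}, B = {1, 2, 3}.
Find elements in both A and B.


A = {1, 4, 11, 12, 14}
B = {1, 2, 3}
Region: in both A and B
Elements: {1}

Elements in both A and B: {1}


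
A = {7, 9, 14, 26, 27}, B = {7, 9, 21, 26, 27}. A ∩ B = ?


A ∩ B = elements in both A and B
A = {7, 9, 14, 26, 27}
B = {7, 9, 21, 26, 27}
A ∩ B = {7, 9, 26, 27}

A ∩ B = {7, 9, 26, 27}


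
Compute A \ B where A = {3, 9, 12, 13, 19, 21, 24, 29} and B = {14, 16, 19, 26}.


A \ B = elements in A but not in B
A = {3, 9, 12, 13, 19, 21, 24, 29}
B = {14, 16, 19, 26}
Remove from A any elements in B
A \ B = {3, 9, 12, 13, 21, 24, 29}

A \ B = {3, 9, 12, 13, 21, 24, 29}


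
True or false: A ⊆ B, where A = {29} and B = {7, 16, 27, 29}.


A ⊆ B means every element of A is in B.
All elements of A are in B.
So A ⊆ B.

Yes, A ⊆ B


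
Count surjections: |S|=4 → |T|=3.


n = |S| = 4, k = |T| = 3. Surjections via inclusion-exclusion:
S(n,k) = Σ(-1)^i × C(k,i) × (k-i)^n, i=0 to k
i=0: (-1)^0×C(3,0)×3^4 = 81
i=1: (-1)^1×C(3,1)×2^4 = -48
i=2: (-1)^2×C(3,2)×1^4 = 3
i=3: (-1)^3×C(3,3)×0^4 = 0
Total = 36

Number of surjections = 36


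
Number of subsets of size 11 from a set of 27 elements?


C(n,k) = n! / (k!(n-k)!)
C(27,11) = 27! / (11!16!)
= 13037895

C(27,11) = 13037895


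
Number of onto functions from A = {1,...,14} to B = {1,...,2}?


n = |A| = 14, k = |B| = 2. Surjections via inclusion-exclusion:
S(n,k) = Σ(-1)^i × C(k,i) × (k-i)^n, i=0 to k
i=0: (-1)^0×C(2,0)×2^14 = 16384
i=1: (-1)^1×C(2,1)×1^14 = -2
i=2: (-1)^2×C(2,2)×0^14 = 0
Total = 16382

Number of surjections = 16382


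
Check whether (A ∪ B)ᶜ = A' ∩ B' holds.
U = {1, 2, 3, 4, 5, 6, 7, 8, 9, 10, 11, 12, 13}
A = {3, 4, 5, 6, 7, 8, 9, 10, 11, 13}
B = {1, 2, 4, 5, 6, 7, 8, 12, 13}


LHS: A ∪ B = {1, 2, 3, 4, 5, 6, 7, 8, 9, 10, 11, 12, 13}
(A ∪ B)' = U \ (A ∪ B) = ∅
A' = {1, 2, 12}, B' = {3, 9, 10, 11}
Claimed RHS: A' ∩ B' = ∅
Identity is VALID: LHS = RHS = ∅ ✓

Identity is valid. (A ∪ B)' = A' ∩ B' = ∅


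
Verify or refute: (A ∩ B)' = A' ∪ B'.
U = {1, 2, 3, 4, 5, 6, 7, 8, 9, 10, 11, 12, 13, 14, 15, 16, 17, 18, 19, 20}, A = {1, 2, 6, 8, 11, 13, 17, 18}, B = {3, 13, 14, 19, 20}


LHS: A ∩ B = {13}
(A ∩ B)' = U \ (A ∩ B) = {1, 2, 3, 4, 5, 6, 7, 8, 9, 10, 11, 12, 14, 15, 16, 17, 18, 19, 20}
A' = {3, 4, 5, 7, 9, 10, 12, 14, 15, 16, 19, 20}, B' = {1, 2, 4, 5, 6, 7, 8, 9, 10, 11, 12, 15, 16, 17, 18}
Claimed RHS: A' ∪ B' = {1, 2, 3, 4, 5, 6, 7, 8, 9, 10, 11, 12, 14, 15, 16, 17, 18, 19, 20}
Identity is VALID: LHS = RHS = {1, 2, 3, 4, 5, 6, 7, 8, 9, 10, 11, 12, 14, 15, 16, 17, 18, 19, 20} ✓

Identity is valid. (A ∩ B)' = A' ∪ B' = {1, 2, 3, 4, 5, 6, 7, 8, 9, 10, 11, 12, 14, 15, 16, 17, 18, 19, 20}


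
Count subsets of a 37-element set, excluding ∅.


Total subsets = 2^n = 2^37 = 137438953472
Non-empty subsets exclude the empty set: 2^n - 1
= 137438953472 - 1
= 137438953471

Number of non-empty subsets = 137438953471


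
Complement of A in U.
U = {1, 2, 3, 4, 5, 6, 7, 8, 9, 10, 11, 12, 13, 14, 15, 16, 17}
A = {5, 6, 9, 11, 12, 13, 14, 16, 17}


Aᶜ = U \ A = elements in U but not in A
U = {1, 2, 3, 4, 5, 6, 7, 8, 9, 10, 11, 12, 13, 14, 15, 16, 17}
A = {5, 6, 9, 11, 12, 13, 14, 16, 17}
Aᶜ = {1, 2, 3, 4, 7, 8, 10, 15}

Aᶜ = {1, 2, 3, 4, 7, 8, 10, 15}


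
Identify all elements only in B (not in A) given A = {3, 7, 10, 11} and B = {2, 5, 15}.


A = {3, 7, 10, 11}
B = {2, 5, 15}
Region: only in B (not in A)
Elements: {2, 5, 15}

Elements only in B (not in A): {2, 5, 15}


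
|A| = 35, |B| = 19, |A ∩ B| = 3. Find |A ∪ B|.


|A ∪ B| = |A| + |B| - |A ∩ B|
= 35 + 19 - 3
= 51

|A ∪ B| = 51


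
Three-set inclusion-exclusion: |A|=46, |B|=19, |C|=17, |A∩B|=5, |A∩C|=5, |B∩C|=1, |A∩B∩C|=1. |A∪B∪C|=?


|A∪B∪C| = |A|+|B|+|C| - |A∩B|-|A∩C|-|B∩C| + |A∩B∩C|
= 46+19+17 - 5-5-1 + 1
= 82 - 11 + 1
= 72

|A ∪ B ∪ C| = 72


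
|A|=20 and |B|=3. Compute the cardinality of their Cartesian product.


|A × B| = |A| × |B|
= 20 × 3
= 60

|A × B| = 60


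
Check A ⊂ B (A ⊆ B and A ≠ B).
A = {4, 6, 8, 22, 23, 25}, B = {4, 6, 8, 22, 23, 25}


A ⊂ B requires: A ⊆ B AND A ≠ B.
A ⊆ B? Yes
A = B? Yes
A = B, so A is not a PROPER subset.

No, A is not a proper subset of B


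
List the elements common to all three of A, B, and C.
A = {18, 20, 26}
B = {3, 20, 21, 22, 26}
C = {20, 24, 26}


A ∩ B = {20, 26}
(A ∩ B) ∩ C = {20, 26}

A ∩ B ∩ C = {20, 26}


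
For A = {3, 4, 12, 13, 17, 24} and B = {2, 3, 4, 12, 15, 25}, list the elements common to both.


A ∩ B = elements in both A and B
A = {3, 4, 12, 13, 17, 24}
B = {2, 3, 4, 12, 15, 25}
A ∩ B = {3, 4, 12}

A ∩ B = {3, 4, 12}


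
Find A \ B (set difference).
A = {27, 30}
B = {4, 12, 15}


A \ B = elements in A but not in B
A = {27, 30}
B = {4, 12, 15}
Remove from A any elements in B
A \ B = {27, 30}

A \ B = {27, 30}


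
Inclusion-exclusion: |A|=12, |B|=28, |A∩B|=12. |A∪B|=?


|A ∪ B| = |A| + |B| - |A ∩ B|
= 12 + 28 - 12
= 28

|A ∪ B| = 28


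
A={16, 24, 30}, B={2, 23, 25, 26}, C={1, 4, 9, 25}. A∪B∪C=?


A ∪ B = {2, 16, 23, 24, 25, 26, 30}
(A ∪ B) ∪ C = {1, 2, 4, 9, 16, 23, 24, 25, 26, 30}

A ∪ B ∪ C = {1, 2, 4, 9, 16, 23, 24, 25, 26, 30}


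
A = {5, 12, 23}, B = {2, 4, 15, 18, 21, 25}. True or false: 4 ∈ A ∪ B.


A = {5, 12, 23}, B = {2, 4, 15, 18, 21, 25}
A ∪ B = all elements in A or B
A ∪ B = {2, 4, 5, 12, 15, 18, 21, 23, 25}
Checking if 4 ∈ A ∪ B
4 is in A ∪ B → True

4 ∈ A ∪ B


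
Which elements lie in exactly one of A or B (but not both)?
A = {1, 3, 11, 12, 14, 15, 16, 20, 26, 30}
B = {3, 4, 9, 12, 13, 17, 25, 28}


A △ B = (A \ B) ∪ (B \ A) = elements in exactly one of A or B
A \ B = {1, 11, 14, 15, 16, 20, 26, 30}
B \ A = {4, 9, 13, 17, 25, 28}
A △ B = {1, 4, 9, 11, 13, 14, 15, 16, 17, 20, 25, 26, 28, 30}

A △ B = {1, 4, 9, 11, 13, 14, 15, 16, 17, 20, 25, 26, 28, 30}


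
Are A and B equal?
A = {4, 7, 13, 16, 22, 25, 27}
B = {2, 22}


Two sets are equal iff they have exactly the same elements.
A = {4, 7, 13, 16, 22, 25, 27}
B = {2, 22}
Differences: {2, 4, 7, 13, 16, 25, 27}
A ≠ B

No, A ≠ B


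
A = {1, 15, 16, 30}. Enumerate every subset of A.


|A| = 4, so |P(A)| = 2^4 = 16
Enumerate subsets by cardinality (0 to 4):
∅, {1}, {15}, {16}, {30}, {1, 15}, {1, 16}, {1, 30}, {15, 16}, {15, 30}, {16, 30}, {1, 15, 16}, {1, 15, 30}, {1, 16, 30}, {15, 16, 30}, {1, 15, 16, 30}

P(A) has 16 subsets: ∅, {1}, {15}, {16}, {30}, {1, 15}, {1, 16}, {1, 30}, {15, 16}, {15, 30}, {16, 30}, {1, 15, 16}, {1, 15, 30}, {1, 16, 30}, {15, 16, 30}, {1, 15, 16, 30}


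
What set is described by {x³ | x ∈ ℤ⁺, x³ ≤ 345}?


Checking each candidate:
Condition: positive perfect cubes ≤ 345
Result = {1, 8, 27, 64, 125, 216, 343}

{1, 8, 27, 64, 125, 216, 343}


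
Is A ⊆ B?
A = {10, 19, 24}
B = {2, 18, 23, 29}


A ⊆ B means every element of A is in B.
Elements in A not in B: {10, 19, 24}
So A ⊄ B.

No, A ⊄ B


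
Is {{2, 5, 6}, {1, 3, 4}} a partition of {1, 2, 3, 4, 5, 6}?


A partition requires: (1) non-empty parts, (2) pairwise disjoint, (3) union = U
Parts: {2, 5, 6}, {1, 3, 4}
Union of parts: {1, 2, 3, 4, 5, 6}
U = {1, 2, 3, 4, 5, 6}
All non-empty? True
Pairwise disjoint? True
Covers U? True

Yes, valid partition


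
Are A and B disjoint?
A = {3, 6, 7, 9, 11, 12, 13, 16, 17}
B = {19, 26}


Disjoint means A ∩ B = ∅.
A ∩ B = ∅
A ∩ B = ∅, so A and B are disjoint.

Yes, A and B are disjoint


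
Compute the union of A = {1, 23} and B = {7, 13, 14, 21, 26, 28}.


A ∪ B = all elements in A or B (or both)
A = {1, 23}
B = {7, 13, 14, 21, 26, 28}
A ∪ B = {1, 7, 13, 14, 21, 23, 26, 28}

A ∪ B = {1, 7, 13, 14, 21, 23, 26, 28}


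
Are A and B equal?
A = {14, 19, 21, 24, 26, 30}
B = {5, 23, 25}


Two sets are equal iff they have exactly the same elements.
A = {14, 19, 21, 24, 26, 30}
B = {5, 23, 25}
Differences: {5, 14, 19, 21, 23, 24, 25, 26, 30}
A ≠ B

No, A ≠ B


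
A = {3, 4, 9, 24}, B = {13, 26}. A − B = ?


A \ B = elements in A but not in B
A = {3, 4, 9, 24}
B = {13, 26}
Remove from A any elements in B
A \ B = {3, 4, 9, 24}

A \ B = {3, 4, 9, 24}


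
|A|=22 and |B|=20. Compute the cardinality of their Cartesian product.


|A × B| = |A| × |B|
= 22 × 20
= 440

|A × B| = 440


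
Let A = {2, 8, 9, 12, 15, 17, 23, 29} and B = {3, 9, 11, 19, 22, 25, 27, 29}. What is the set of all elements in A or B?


A ∪ B = all elements in A or B (or both)
A = {2, 8, 9, 12, 15, 17, 23, 29}
B = {3, 9, 11, 19, 22, 25, 27, 29}
A ∪ B = {2, 3, 8, 9, 11, 12, 15, 17, 19, 22, 23, 25, 27, 29}

A ∪ B = {2, 3, 8, 9, 11, 12, 15, 17, 19, 22, 23, 25, 27, 29}


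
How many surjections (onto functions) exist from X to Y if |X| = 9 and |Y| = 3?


n = |X| = 9, k = |Y| = 3. Surjections via inclusion-exclusion:
S(n,k) = Σ(-1)^i × C(k,i) × (k-i)^n, i=0 to k
i=0: (-1)^0×C(3,0)×3^9 = 19683
i=1: (-1)^1×C(3,1)×2^9 = -1536
i=2: (-1)^2×C(3,2)×1^9 = 3
i=3: (-1)^3×C(3,3)×0^9 = 0
Total = 18150

Number of surjections = 18150


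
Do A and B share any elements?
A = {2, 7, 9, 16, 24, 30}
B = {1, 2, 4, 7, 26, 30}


Disjoint means A ∩ B = ∅.
A ∩ B = {2, 7, 30}
A ∩ B ≠ ∅, so A and B are NOT disjoint.

Yes — A and B share the element(s) of A ∩ B = {2, 7, 30}, so they are not disjoint


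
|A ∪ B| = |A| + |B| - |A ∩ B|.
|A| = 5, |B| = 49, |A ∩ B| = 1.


|A ∪ B| = |A| + |B| - |A ∩ B|
= 5 + 49 - 1
= 53

|A ∪ B| = 53


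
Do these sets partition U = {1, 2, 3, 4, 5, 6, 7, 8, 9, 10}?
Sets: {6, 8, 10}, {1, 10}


A partition requires: (1) non-empty parts, (2) pairwise disjoint, (3) union = U
Parts: {6, 8, 10}, {1, 10}
Union of parts: {1, 6, 8, 10}
U = {1, 2, 3, 4, 5, 6, 7, 8, 9, 10}
All non-empty? True
Pairwise disjoint? False
Covers U? False

No, not a valid partition


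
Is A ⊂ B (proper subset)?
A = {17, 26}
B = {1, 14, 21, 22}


A ⊂ B requires: A ⊆ B AND A ≠ B.
A ⊆ B? No
A ⊄ B, so A is not a proper subset.

No, A is not a proper subset of B


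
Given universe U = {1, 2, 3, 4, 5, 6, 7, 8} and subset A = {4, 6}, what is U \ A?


Aᶜ = U \ A = elements in U but not in A
U = {1, 2, 3, 4, 5, 6, 7, 8}
A = {4, 6}
Aᶜ = {1, 2, 3, 5, 7, 8}

Aᶜ = {1, 2, 3, 5, 7, 8}


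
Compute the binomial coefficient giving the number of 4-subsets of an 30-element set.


C(n,k) = n! / (k!(n-k)!)
C(30,4) = 30! / (4!26!)
= 27405

C(30,4) = 27405


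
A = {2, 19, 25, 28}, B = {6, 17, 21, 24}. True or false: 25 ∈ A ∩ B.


A = {2, 19, 25, 28}, B = {6, 17, 21, 24}
A ∩ B = elements in both A and B
A ∩ B = ∅
Checking if 25 ∈ A ∩ B
25 is not in A ∩ B → False

25 ∉ A ∩ B


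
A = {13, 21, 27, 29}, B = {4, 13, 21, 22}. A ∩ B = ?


A ∩ B = elements in both A and B
A = {13, 21, 27, 29}
B = {4, 13, 21, 22}
A ∩ B = {13, 21}

A ∩ B = {13, 21}


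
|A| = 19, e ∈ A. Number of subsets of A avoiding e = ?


Subsets of A avoiding e are subsets of A \ {e}, which has 18 elements.
Count = 2^(n-1) = 2^18
= 262144

Number of subsets avoiding e = 262144


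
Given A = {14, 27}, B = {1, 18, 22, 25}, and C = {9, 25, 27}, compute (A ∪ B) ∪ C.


A ∪ B = {1, 14, 18, 22, 25, 27}
(A ∪ B) ∪ C = {1, 9, 14, 18, 22, 25, 27}

A ∪ B ∪ C = {1, 9, 14, 18, 22, 25, 27}


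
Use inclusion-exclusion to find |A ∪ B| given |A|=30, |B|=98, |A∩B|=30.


|A ∪ B| = |A| + |B| - |A ∩ B|
= 30 + 98 - 30
= 98

|A ∪ B| = 98


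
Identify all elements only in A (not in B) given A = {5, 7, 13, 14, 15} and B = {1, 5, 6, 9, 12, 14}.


A = {5, 7, 13, 14, 15}
B = {1, 5, 6, 9, 12, 14}
Region: only in A (not in B)
Elements: {7, 13, 15}

Elements only in A (not in B): {7, 13, 15}


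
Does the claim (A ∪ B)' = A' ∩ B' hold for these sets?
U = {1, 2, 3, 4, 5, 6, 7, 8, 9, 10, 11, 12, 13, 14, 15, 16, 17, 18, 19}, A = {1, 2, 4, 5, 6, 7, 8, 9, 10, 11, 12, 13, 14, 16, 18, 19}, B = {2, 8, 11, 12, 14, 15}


LHS: A ∪ B = {1, 2, 4, 5, 6, 7, 8, 9, 10, 11, 12, 13, 14, 15, 16, 18, 19}
(A ∪ B)' = U \ (A ∪ B) = {3, 17}
A' = {3, 15, 17}, B' = {1, 3, 4, 5, 6, 7, 9, 10, 13, 16, 17, 18, 19}
Claimed RHS: A' ∩ B' = {3, 17}
Identity is VALID: LHS = RHS = {3, 17} ✓

Identity is valid. (A ∪ B)' = A' ∩ B' = {3, 17}


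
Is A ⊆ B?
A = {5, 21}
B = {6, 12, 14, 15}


A ⊆ B means every element of A is in B.
Elements in A not in B: {5, 21}
So A ⊄ B.

No, A ⊄ B


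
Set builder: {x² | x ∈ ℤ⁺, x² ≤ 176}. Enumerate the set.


Checking each candidate:
Condition: positive perfect squares ≤ 176
Result = {1, 4, 9, 16, 25, 36, 49, 64, 81, 100, 121, 144, 169}

{1, 4, 9, 16, 25, 36, 49, 64, 81, 100, 121, 144, 169}


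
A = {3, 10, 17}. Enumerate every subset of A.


|A| = 3, so |P(A)| = 2^3 = 8
Enumerate subsets by cardinality (0 to 3):
∅, {3}, {10}, {17}, {3, 10}, {3, 17}, {10, 17}, {3, 10, 17}

P(A) has 8 subsets: ∅, {3}, {10}, {17}, {3, 10}, {3, 17}, {10, 17}, {3, 10, 17}


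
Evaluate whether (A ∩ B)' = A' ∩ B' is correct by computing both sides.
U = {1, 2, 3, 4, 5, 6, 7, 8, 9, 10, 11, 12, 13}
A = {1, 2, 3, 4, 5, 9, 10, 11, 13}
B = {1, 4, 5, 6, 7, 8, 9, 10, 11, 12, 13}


LHS: A ∩ B = {1, 4, 5, 9, 10, 11, 13}
(A ∩ B)' = U \ (A ∩ B) = {2, 3, 6, 7, 8, 12}
A' = {6, 7, 8, 12}, B' = {2, 3}
Claimed RHS: A' ∩ B' = ∅
Identity is INVALID: LHS = {2, 3, 6, 7, 8, 12} but the RHS claimed here equals ∅. The correct form is (A ∩ B)' = A' ∪ B'.

Identity is invalid: (A ∩ B)' = {2, 3, 6, 7, 8, 12} but A' ∩ B' = ∅. The correct De Morgan law is (A ∩ B)' = A' ∪ B'.


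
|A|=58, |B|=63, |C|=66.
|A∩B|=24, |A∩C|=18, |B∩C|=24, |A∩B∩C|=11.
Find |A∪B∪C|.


|A∪B∪C| = |A|+|B|+|C| - |A∩B|-|A∩C|-|B∩C| + |A∩B∩C|
= 58+63+66 - 24-18-24 + 11
= 187 - 66 + 11
= 132

|A ∪ B ∪ C| = 132


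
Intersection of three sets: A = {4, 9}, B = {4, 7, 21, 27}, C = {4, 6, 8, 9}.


A ∩ B = {4}
(A ∩ B) ∩ C = {4}

A ∩ B ∩ C = {4}


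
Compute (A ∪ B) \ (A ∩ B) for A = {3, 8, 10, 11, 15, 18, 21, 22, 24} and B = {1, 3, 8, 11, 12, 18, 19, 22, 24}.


A △ B = (A \ B) ∪ (B \ A) = elements in exactly one of A or B
A \ B = {10, 15, 21}
B \ A = {1, 12, 19}
A △ B = {1, 10, 12, 15, 19, 21}

A △ B = {1, 10, 12, 15, 19, 21}


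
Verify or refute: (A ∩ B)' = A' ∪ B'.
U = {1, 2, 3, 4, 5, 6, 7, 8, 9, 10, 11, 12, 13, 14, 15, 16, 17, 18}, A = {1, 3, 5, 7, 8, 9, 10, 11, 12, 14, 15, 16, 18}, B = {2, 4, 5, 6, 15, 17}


LHS: A ∩ B = {5, 15}
(A ∩ B)' = U \ (A ∩ B) = {1, 2, 3, 4, 6, 7, 8, 9, 10, 11, 12, 13, 14, 16, 17, 18}
A' = {2, 4, 6, 13, 17}, B' = {1, 3, 7, 8, 9, 10, 11, 12, 13, 14, 16, 18}
Claimed RHS: A' ∪ B' = {1, 2, 3, 4, 6, 7, 8, 9, 10, 11, 12, 13, 14, 16, 17, 18}
Identity is VALID: LHS = RHS = {1, 2, 3, 4, 6, 7, 8, 9, 10, 11, 12, 13, 14, 16, 17, 18} ✓

Identity is valid. (A ∩ B)' = A' ∪ B' = {1, 2, 3, 4, 6, 7, 8, 9, 10, 11, 12, 13, 14, 16, 17, 18}


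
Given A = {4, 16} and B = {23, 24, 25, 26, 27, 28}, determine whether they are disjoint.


Disjoint means A ∩ B = ∅.
A ∩ B = ∅
A ∩ B = ∅, so A and B are disjoint.

Yes, A and B are disjoint


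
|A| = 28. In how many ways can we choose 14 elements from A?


C(n,k) = n! / (k!(n-k)!)
C(28,14) = 28! / (14!14!)
= 40116600

C(28,14) = 40116600


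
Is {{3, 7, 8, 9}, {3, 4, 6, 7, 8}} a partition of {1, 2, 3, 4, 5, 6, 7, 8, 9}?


A partition requires: (1) non-empty parts, (2) pairwise disjoint, (3) union = U
Parts: {3, 7, 8, 9}, {3, 4, 6, 7, 8}
Union of parts: {3, 4, 6, 7, 8, 9}
U = {1, 2, 3, 4, 5, 6, 7, 8, 9}
All non-empty? True
Pairwise disjoint? False
Covers U? False

No, not a valid partition


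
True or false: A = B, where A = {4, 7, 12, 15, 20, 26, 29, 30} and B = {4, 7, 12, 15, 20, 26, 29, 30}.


Two sets are equal iff they have exactly the same elements.
A = {4, 7, 12, 15, 20, 26, 29, 30}
B = {4, 7, 12, 15, 20, 26, 29, 30}
Same elements → A = B

Yes, A = B


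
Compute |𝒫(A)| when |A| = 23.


Number of subsets = 2^n
= 2^23
= 8388608

|P(A)| = 8388608


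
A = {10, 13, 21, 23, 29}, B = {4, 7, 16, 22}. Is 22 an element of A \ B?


A = {10, 13, 21, 23, 29}, B = {4, 7, 16, 22}
A \ B = elements in A but not in B
A \ B = {10, 13, 21, 23, 29}
Checking if 22 ∈ A \ B
22 is not in A \ B → False

22 ∉ A \ B


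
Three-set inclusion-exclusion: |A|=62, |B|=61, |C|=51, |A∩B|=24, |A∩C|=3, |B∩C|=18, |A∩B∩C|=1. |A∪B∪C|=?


|A∪B∪C| = |A|+|B|+|C| - |A∩B|-|A∩C|-|B∩C| + |A∩B∩C|
= 62+61+51 - 24-3-18 + 1
= 174 - 45 + 1
= 130

|A ∪ B ∪ C| = 130


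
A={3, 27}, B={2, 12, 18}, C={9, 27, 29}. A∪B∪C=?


A ∪ B = {2, 3, 12, 18, 27}
(A ∪ B) ∪ C = {2, 3, 9, 12, 18, 27, 29}

A ∪ B ∪ C = {2, 3, 9, 12, 18, 27, 29}


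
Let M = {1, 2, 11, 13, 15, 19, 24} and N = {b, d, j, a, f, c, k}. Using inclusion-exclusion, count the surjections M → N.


n = |M| = 7, k = |N| = 7. Surjections via inclusion-exclusion:
S(n,k) = Σ(-1)^i × C(k,i) × (k-i)^n, i=0 to k
i=0: (-1)^0×C(7,0)×7^7 = 823543
i=1: (-1)^1×C(7,1)×6^7 = -1959552
i=2: (-1)^2×C(7,2)×5^7 = 1640625
i=3: (-1)^3×C(7,3)×4^7 = -573440
i=4: (-1)^4×C(7,4)×3^7 = 76545
i=5: (-1)^5×C(7,5)×2^7 = -2688
i=6: (-1)^6×C(7,6)×1^7 = 7
i=7: (-1)^7×C(7,7)×0^7 = 0
Total = 5040

Number of surjections = 5040


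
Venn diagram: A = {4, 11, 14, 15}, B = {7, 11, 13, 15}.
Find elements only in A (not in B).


A = {4, 11, 14, 15}
B = {7, 11, 13, 15}
Region: only in A (not in B)
Elements: {4, 14}

Elements only in A (not in B): {4, 14}


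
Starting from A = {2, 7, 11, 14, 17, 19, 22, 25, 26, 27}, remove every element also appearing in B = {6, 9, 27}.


A \ B = elements in A but not in B
A = {2, 7, 11, 14, 17, 19, 22, 25, 26, 27}
B = {6, 9, 27}
Remove from A any elements in B
A \ B = {2, 7, 11, 14, 17, 19, 22, 25, 26}

A \ B = {2, 7, 11, 14, 17, 19, 22, 25, 26}


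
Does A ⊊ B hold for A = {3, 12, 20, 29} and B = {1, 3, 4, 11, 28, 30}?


A ⊂ B requires: A ⊆ B AND A ≠ B.
A ⊆ B? No
A ⊄ B, so A is not a proper subset.

No, A is not a proper subset of B


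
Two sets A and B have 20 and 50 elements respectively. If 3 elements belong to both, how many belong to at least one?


|A ∪ B| = |A| + |B| - |A ∩ B|
= 20 + 50 - 3
= 67

|A ∪ B| = 67


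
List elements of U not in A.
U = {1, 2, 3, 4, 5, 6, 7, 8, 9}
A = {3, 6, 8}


Aᶜ = U \ A = elements in U but not in A
U = {1, 2, 3, 4, 5, 6, 7, 8, 9}
A = {3, 6, 8}
Aᶜ = {1, 2, 4, 5, 7, 9}

Aᶜ = {1, 2, 4, 5, 7, 9}


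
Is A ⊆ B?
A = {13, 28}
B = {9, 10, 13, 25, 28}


A ⊆ B means every element of A is in B.
All elements of A are in B.
So A ⊆ B.

Yes, A ⊆ B


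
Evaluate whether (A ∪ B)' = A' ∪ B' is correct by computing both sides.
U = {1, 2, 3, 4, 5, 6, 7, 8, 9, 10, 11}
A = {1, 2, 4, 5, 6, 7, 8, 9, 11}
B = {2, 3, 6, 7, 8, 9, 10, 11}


LHS: A ∪ B = {1, 2, 3, 4, 5, 6, 7, 8, 9, 10, 11}
(A ∪ B)' = U \ (A ∪ B) = ∅
A' = {3, 10}, B' = {1, 4, 5}
Claimed RHS: A' ∪ B' = {1, 3, 4, 5, 10}
Identity is INVALID: LHS = ∅ but the RHS claimed here equals {1, 3, 4, 5, 10}. The correct form is (A ∪ B)' = A' ∩ B'.

Identity is invalid: (A ∪ B)' = ∅ but A' ∪ B' = {1, 3, 4, 5, 10}. The correct De Morgan law is (A ∪ B)' = A' ∩ B'.


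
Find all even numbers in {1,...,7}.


Checking each candidate:
Condition: even numbers in {1,...,7}
Result = {2, 4, 6}

{2, 4, 6}


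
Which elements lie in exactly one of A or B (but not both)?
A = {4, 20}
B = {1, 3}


A △ B = (A \ B) ∪ (B \ A) = elements in exactly one of A or B
A \ B = {4, 20}
B \ A = {1, 3}
A △ B = {1, 3, 4, 20}

A △ B = {1, 3, 4, 20}


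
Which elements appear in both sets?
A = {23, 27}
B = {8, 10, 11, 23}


A ∩ B = elements in both A and B
A = {23, 27}
B = {8, 10, 11, 23}
A ∩ B = {23}

A ∩ B = {23}


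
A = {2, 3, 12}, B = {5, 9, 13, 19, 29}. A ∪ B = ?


A ∪ B = all elements in A or B (or both)
A = {2, 3, 12}
B = {5, 9, 13, 19, 29}
A ∪ B = {2, 3, 5, 9, 12, 13, 19, 29}

A ∪ B = {2, 3, 5, 9, 12, 13, 19, 29}


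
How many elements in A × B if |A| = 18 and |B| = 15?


|A × B| = |A| × |B|
= 18 × 15
= 270

|A × B| = 270


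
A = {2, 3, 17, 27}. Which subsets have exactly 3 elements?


|A| = 4, so A has C(4,3) = 4 subsets of size 3.
Enumerate by choosing 3 elements from A at a time:
{2, 3, 17}, {2, 3, 27}, {2, 17, 27}, {3, 17, 27}

3-element subsets (4 total): {2, 3, 17}, {2, 3, 27}, {2, 17, 27}, {3, 17, 27}


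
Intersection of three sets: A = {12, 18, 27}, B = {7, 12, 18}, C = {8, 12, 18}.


A ∩ B = {12, 18}
(A ∩ B) ∩ C = {12, 18}

A ∩ B ∩ C = {12, 18}


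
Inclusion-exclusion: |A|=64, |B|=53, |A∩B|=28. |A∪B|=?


|A ∪ B| = |A| + |B| - |A ∩ B|
= 64 + 53 - 28
= 89

|A ∪ B| = 89


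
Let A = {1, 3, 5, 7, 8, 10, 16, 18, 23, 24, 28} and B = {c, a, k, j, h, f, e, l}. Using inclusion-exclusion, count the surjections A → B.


n = |A| = 11, k = |B| = 8. Surjections via inclusion-exclusion:
S(n,k) = Σ(-1)^i × C(k,i) × (k-i)^n, i=0 to k
i=0: (-1)^0×C(8,0)×8^11 = 8589934592
i=1: (-1)^1×C(8,1)×7^11 = -15818613944
i=2: (-1)^2×C(8,2)×6^11 = 10158317568
i=3: (-1)^3×C(8,3)×5^11 = -2734375000
i=4: (-1)^4×C(8,4)×4^11 = 293601280
i=5: (-1)^5×C(8,5)×3^11 = -9920232
i=6: (-1)^6×C(8,6)×2^11 = 57344
i=7: (-1)^7×C(8,7)×1^11 = -8
i=8: (-1)^8×C(8,8)×0^11 = 0
Total = 479001600

Number of surjections = 479001600


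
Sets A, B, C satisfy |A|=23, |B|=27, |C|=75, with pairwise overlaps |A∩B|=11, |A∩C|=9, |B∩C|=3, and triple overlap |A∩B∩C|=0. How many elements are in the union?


|A∪B∪C| = |A|+|B|+|C| - |A∩B|-|A∩C|-|B∩C| + |A∩B∩C|
= 23+27+75 - 11-9-3 + 0
= 125 - 23 + 0
= 102

|A ∪ B ∪ C| = 102


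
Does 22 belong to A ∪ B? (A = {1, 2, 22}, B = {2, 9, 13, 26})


A = {1, 2, 22}, B = {2, 9, 13, 26}
A ∪ B = all elements in A or B
A ∪ B = {1, 2, 9, 13, 22, 26}
Checking if 22 ∈ A ∪ B
22 is in A ∪ B → True

22 ∈ A ∪ B


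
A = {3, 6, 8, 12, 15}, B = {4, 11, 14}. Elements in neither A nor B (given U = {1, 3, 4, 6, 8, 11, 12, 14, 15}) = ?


A = {3, 6, 8, 12, 15}
B = {4, 11, 14}
Region: in neither A nor B (given U = {1, 3, 4, 6, 8, 11, 12, 14, 15})
Elements: {1}

Elements in neither A nor B (given U = {1, 3, 4, 6, 8, 11, 12, 14, 15}): {1}


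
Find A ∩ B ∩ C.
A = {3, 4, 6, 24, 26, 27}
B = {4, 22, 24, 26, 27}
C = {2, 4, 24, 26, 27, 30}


A ∩ B = {4, 24, 26, 27}
(A ∩ B) ∩ C = {4, 24, 26, 27}

A ∩ B ∩ C = {4, 24, 26, 27}


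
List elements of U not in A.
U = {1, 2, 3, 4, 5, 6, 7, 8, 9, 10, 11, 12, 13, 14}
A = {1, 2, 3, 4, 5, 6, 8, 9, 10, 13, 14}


Aᶜ = U \ A = elements in U but not in A
U = {1, 2, 3, 4, 5, 6, 7, 8, 9, 10, 11, 12, 13, 14}
A = {1, 2, 3, 4, 5, 6, 8, 9, 10, 13, 14}
Aᶜ = {7, 11, 12}

Aᶜ = {7, 11, 12}


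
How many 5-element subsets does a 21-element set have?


C(n,k) = n! / (k!(n-k)!)
C(21,5) = 21! / (5!16!)
= 20349

C(21,5) = 20349


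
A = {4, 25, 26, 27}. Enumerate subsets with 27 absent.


A subset of A that omits 27 is a subset of A \ {27}, so there are 2^(n-1) = 2^3 = 8 of them.
Subsets excluding 27: ∅, {4}, {25}, {26}, {4, 25}, {4, 26}, {25, 26}, {4, 25, 26}

Subsets excluding 27 (8 total): ∅, {4}, {25}, {26}, {4, 25}, {4, 26}, {25, 26}, {4, 25, 26}


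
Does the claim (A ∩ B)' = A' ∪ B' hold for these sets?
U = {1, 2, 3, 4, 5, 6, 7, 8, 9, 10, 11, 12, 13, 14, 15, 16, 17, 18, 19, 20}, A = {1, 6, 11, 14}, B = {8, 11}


LHS: A ∩ B = {11}
(A ∩ B)' = U \ (A ∩ B) = {1, 2, 3, 4, 5, 6, 7, 8, 9, 10, 12, 13, 14, 15, 16, 17, 18, 19, 20}
A' = {2, 3, 4, 5, 7, 8, 9, 10, 12, 13, 15, 16, 17, 18, 19, 20}, B' = {1, 2, 3, 4, 5, 6, 7, 9, 10, 12, 13, 14, 15, 16, 17, 18, 19, 20}
Claimed RHS: A' ∪ B' = {1, 2, 3, 4, 5, 6, 7, 8, 9, 10, 12, 13, 14, 15, 16, 17, 18, 19, 20}
Identity is VALID: LHS = RHS = {1, 2, 3, 4, 5, 6, 7, 8, 9, 10, 12, 13, 14, 15, 16, 17, 18, 19, 20} ✓

Identity is valid. (A ∩ B)' = A' ∪ B' = {1, 2, 3, 4, 5, 6, 7, 8, 9, 10, 12, 13, 14, 15, 16, 17, 18, 19, 20}


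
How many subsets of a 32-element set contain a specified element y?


Subsets of A containing y correspond to subsets of A \ {y}, which has 31 elements.
Count = 2^(n-1) = 2^31
= 2147483648

Number of subsets containing y = 2147483648


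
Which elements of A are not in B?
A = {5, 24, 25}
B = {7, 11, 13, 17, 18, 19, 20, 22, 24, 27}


A \ B = elements in A but not in B
A = {5, 24, 25}
B = {7, 11, 13, 17, 18, 19, 20, 22, 24, 27}
Remove from A any elements in B
A \ B = {5, 25}

A \ B = {5, 25}


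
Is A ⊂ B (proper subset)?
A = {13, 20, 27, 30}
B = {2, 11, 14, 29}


A ⊂ B requires: A ⊆ B AND A ≠ B.
A ⊆ B? No
A ⊄ B, so A is not a proper subset.

No, A is not a proper subset of B


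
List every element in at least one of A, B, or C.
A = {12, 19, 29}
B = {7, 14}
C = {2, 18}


A ∪ B = {7, 12, 14, 19, 29}
(A ∪ B) ∪ C = {2, 7, 12, 14, 18, 19, 29}

A ∪ B ∪ C = {2, 7, 12, 14, 18, 19, 29}


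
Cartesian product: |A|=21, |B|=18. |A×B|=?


|A × B| = |A| × |B|
= 21 × 18
= 378

|A × B| = 378


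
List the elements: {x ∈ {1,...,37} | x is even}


Checking each candidate:
Condition: even numbers in {1,...,37}
Result = {2, 4, 6, 8, 10, 12, 14, 16, 18, 20, 22, 24, 26, 28, 30, 32, 34, 36}

{2, 4, 6, 8, 10, 12, 14, 16, 18, 20, 22, 24, 26, 28, 30, 32, 34, 36}


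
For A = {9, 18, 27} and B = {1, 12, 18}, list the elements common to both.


A ∩ B = elements in both A and B
A = {9, 18, 27}
B = {1, 12, 18}
A ∩ B = {18}

A ∩ B = {18}


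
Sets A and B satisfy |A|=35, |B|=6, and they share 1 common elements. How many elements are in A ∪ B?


|A ∪ B| = |A| + |B| - |A ∩ B|
= 35 + 6 - 1
= 40

|A ∪ B| = 40


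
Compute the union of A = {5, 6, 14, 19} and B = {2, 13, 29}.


A ∪ B = all elements in A or B (or both)
A = {5, 6, 14, 19}
B = {2, 13, 29}
A ∪ B = {2, 5, 6, 13, 14, 19, 29}

A ∪ B = {2, 5, 6, 13, 14, 19, 29}


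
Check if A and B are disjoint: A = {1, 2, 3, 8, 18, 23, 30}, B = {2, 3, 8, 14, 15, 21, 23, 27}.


Disjoint means A ∩ B = ∅.
A ∩ B = {2, 3, 8, 23}
A ∩ B ≠ ∅, so A and B are NOT disjoint.

No, A and B are not disjoint (A ∩ B = {2, 3, 8, 23})


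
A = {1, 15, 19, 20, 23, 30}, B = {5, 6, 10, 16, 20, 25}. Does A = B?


Two sets are equal iff they have exactly the same elements.
A = {1, 15, 19, 20, 23, 30}
B = {5, 6, 10, 16, 20, 25}
Differences: {1, 5, 6, 10, 15, 16, 19, 23, 25, 30}
A ≠ B

No, A ≠ B


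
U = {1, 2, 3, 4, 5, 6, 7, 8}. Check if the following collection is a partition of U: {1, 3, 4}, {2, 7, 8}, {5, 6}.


A partition requires: (1) non-empty parts, (2) pairwise disjoint, (3) union = U
Parts: {1, 3, 4}, {2, 7, 8}, {5, 6}
Union of parts: {1, 2, 3, 4, 5, 6, 7, 8}
U = {1, 2, 3, 4, 5, 6, 7, 8}
All non-empty? True
Pairwise disjoint? True
Covers U? True

Yes, valid partition


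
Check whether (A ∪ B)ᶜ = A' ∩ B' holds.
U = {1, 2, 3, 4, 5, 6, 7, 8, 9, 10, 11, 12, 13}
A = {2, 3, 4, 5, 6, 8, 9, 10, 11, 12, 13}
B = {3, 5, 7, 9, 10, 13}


LHS: A ∪ B = {2, 3, 4, 5, 6, 7, 8, 9, 10, 11, 12, 13}
(A ∪ B)' = U \ (A ∪ B) = {1}
A' = {1, 7}, B' = {1, 2, 4, 6, 8, 11, 12}
Claimed RHS: A' ∩ B' = {1}
Identity is VALID: LHS = RHS = {1} ✓

Identity is valid. (A ∪ B)' = A' ∩ B' = {1}


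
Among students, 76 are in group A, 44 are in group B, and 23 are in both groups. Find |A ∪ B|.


|A ∪ B| = |A| + |B| - |A ∩ B|
= 76 + 44 - 23
= 97

|A ∪ B| = 97


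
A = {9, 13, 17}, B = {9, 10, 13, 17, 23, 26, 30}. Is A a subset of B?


A ⊆ B means every element of A is in B.
All elements of A are in B.
So A ⊆ B.

Yes, A ⊆ B
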